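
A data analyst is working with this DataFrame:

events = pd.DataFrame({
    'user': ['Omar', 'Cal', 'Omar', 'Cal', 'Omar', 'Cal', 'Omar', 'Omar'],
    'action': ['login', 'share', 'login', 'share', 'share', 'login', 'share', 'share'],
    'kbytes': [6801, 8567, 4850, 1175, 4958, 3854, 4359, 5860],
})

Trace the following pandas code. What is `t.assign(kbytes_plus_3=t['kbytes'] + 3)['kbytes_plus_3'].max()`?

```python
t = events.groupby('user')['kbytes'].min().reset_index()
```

group by user, min of kbytes:
user
Cal     1175
Omar    4359
Name: kbytes, dtype: int64
reset_index():
   user  kbytes
0   Cal    1175
1  Omar    4359
add column kbytes_plus_3 = t['kbytes'] + 3:
   user  kbytes  kbytes_plus_3
0   Cal    1175           1178
1  Omar    4359           4362
max of column 'kbytes_plus_3' → 4362

4362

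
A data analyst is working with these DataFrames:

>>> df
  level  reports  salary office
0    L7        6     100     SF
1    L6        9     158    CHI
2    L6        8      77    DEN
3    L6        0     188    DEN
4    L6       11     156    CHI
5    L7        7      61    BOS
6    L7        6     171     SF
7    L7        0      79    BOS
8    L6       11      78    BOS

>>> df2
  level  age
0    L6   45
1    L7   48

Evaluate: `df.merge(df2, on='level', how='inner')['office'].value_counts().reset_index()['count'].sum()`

merge on 'level' (how='inner') → 9 rows:
  level  reports  salary office  age
0    L7        6     100     SF   48
1    L6        9     158    CHI   45
2    L6        8      77    DEN   45
3    L6        0     188    DEN   45
4    L6       11     156    CHI   45
5    L7        7      61    BOS   48
6    L7        6     171     SF   48
7    L7        0      79    BOS   48
8    L6       11      78    BOS   45
value_counts of office:
office
BOS    3
SF     2
CHI    2
DEN    2
Name: count, dtype: int64
reset_index():
  office  count
0    BOS      3
1     SF      2
2    CHI      2
3    DEN      2
Finally, sum of column 'count' = 9.

9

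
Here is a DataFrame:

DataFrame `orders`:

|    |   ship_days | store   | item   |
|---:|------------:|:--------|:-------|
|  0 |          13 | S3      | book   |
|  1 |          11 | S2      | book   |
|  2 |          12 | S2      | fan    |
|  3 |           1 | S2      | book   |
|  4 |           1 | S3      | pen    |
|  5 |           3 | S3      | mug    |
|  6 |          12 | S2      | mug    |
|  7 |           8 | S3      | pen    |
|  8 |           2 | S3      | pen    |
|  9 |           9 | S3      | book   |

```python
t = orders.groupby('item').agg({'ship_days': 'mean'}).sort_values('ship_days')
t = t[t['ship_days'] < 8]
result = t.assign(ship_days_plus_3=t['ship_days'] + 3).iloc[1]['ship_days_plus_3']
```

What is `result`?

10.5

group by item, mean of ship_days:
      ship_days
item           
book   8.500000
fan   12.000000
mug    7.500000
pen    3.666667
sort by ship_days:
      ship_days
item           
pen    3.666667
mug    7.500000
book   8.500000
fan   12.000000
filter rows where ship_days < 8:
      ship_days
item           
pen    3.666667
mug    7.500000
add column ship_days_plus_3 = t['ship_days'] + 3:
      ship_days  ship_days_plus_3
item                             
pen    3.666667          6.666667
mug    7.500000         10.500000
Taking the value at position 1, column 'ship_days_plus_3' gives 10.5.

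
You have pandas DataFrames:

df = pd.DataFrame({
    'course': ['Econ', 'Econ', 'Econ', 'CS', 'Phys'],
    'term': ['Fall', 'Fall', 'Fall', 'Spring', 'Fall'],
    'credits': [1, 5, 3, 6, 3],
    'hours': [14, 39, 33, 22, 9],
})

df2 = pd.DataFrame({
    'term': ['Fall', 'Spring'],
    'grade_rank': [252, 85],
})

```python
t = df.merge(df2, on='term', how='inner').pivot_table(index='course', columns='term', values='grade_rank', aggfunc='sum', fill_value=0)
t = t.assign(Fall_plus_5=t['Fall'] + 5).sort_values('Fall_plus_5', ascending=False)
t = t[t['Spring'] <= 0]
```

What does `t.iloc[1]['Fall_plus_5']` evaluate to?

257

merge on 'term' (how='inner') → 5 rows:
  course    term  credits  hours  grade_rank
0   Econ    Fall        1     14         252
1   Econ    Fall        5     39         252
2   Econ    Fall        3     33         252
3     CS  Spring        6     22          85
4   Phys    Fall        3      9         252
pivot: rows=course, cols=term, sum(grade_rank):
term    Fall  Spring
course              
CS         0      85
Econ     756       0
Phys     252       0
add column Fall_plus_5 = t['Fall'] + 5:
term    Fall  Spring  Fall_plus_5
course                           
CS         0      85            5
Econ     756       0          761
Phys     252       0          257
sort by Fall_plus_5 descending:
term    Fall  Spring  Fall_plus_5
course                           
Econ     756       0          761
Phys     252       0          257
CS         0      85            5
filter rows where Spring <= 0:
term    Fall  Spring  Fall_plus_5
course                           
Econ     756       0          761
Phys     252       0          257
value at position 1, column 'Fall_plus_5' → 257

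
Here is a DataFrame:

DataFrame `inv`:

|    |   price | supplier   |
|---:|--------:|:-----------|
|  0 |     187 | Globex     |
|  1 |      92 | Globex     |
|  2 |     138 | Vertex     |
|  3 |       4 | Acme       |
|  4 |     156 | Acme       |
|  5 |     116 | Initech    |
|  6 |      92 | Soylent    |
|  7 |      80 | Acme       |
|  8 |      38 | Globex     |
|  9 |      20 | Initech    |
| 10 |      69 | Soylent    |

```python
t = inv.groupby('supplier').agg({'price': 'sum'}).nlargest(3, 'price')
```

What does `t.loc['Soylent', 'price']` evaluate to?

group by supplier, sum of price:
          price
supplier       
Acme        240
Globex      317
Initech     136
Soylent     161
Vertex      138
take 3 rows with largest price:
          price
supplier       
Globex      317
Acme        240
Soylent     161
Hence 161.

161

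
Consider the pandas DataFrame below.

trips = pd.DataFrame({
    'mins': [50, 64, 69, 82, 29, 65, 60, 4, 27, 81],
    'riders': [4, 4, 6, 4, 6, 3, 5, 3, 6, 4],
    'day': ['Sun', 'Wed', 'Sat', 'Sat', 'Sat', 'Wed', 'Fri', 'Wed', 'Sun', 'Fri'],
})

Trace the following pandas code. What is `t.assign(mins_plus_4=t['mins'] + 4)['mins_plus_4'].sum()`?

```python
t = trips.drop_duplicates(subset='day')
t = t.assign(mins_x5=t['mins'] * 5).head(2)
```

122

drop duplicate day (keep=first):
   mins  riders  day
0    50       4  Sun
1    64       4  Wed
2    69       6  Sat
6    60       5  Fri
add column mins_x5 = t['mins'] * 5:
   mins  riders  day  mins_x5
0    50       4  Sun      250
1    64       4  Wed      320
2    69       6  Sat      345
6    60       5  Fri      300
take first 2 rows:
   mins  riders  day  mins_x5
0    50       4  Sun      250
1    64       4  Wed      320
add column mins_plus_4 = t['mins'] + 4:
   mins  riders  day  mins_x5  mins_plus_4
0    50       4  Sun      250           54
1    64       4  Wed      320           68
Hence 122.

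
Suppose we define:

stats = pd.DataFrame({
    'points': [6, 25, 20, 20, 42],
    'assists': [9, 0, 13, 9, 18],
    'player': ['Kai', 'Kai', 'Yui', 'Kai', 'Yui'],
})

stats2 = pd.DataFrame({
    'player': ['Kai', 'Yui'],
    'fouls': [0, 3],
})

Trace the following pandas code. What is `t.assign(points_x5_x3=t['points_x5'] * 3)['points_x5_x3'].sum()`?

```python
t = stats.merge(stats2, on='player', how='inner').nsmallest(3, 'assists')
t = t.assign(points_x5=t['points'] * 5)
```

765

merge on 'player' (how='inner') → 5 rows:
   points  assists player  fouls
0       6        9    Kai      0
1      25        0    Kai      0
2      20       13    Yui      3
3      20        9    Kai      0
4      42       18    Yui      3
take 3 rows with smallest assists:
   points  assists player  fouls
1      25        0    Kai      0
0       6        9    Kai      0
3      20        9    Kai      0
add column points_x5 = t['points'] * 5:
   points  assists player  fouls  points_x5
1      25        0    Kai      0        125
0       6        9    Kai      0         30
3      20        9    Kai      0        100
add column points_x5_x3 = t['points_x5'] * 3:
   points  assists player  fouls  points_x5  points_x5_x3
1      25        0    Kai      0        125           375
0       6        9    Kai      0         30            90
3      20        9    Kai      0        100           300
sum of column 'points_x5_x3' → 765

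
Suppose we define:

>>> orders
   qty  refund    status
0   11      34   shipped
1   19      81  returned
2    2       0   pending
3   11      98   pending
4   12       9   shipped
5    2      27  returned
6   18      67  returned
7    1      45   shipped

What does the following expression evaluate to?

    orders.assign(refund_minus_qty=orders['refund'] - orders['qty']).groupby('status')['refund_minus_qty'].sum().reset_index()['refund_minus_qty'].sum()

add column refund_minus_qty = orders['refund'] - orders['qty']:
   qty  refund    status  refund_minus_qty
0   11      34   shipped                23
1   19      81  returned                62
2    2       0   pending                -2
3   11      98   pending                87
4   12       9   shipped                -3
5    2      27  returned                25
6   18      67  returned                49
7    1      45   shipped                44
group by status, sum of refund_minus_qty:
status
pending      85
returned    136
shipped      64
Name: refund_minus_qty, dtype: int64
reset_index():
     status  refund_minus_qty
0   pending                85
1  returned               136
2   shipped                64
Hence 285.

285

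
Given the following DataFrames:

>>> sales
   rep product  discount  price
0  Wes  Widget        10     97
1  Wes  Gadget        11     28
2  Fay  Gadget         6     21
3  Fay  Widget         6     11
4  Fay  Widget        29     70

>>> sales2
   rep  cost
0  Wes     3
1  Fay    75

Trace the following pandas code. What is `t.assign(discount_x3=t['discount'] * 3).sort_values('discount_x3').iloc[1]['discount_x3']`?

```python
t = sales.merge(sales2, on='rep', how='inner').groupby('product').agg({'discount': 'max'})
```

merge on 'rep' (how='inner') → 5 rows:
   rep product  discount  price  cost
0  Wes  Widget        10     97     3
1  Wes  Gadget        11     28     3
2  Fay  Gadget         6     21    75
3  Fay  Widget         6     11    75
4  Fay  Widget        29     70    75
group by product, max of discount:
         discount
product          
Gadget         11
Widget         29
add column discount_x3 = t['discount'] * 3:
         discount  discount_x3
product                       
Gadget         11           33
Widget         29           87
sort by discount_x3:
         discount  discount_x3
product                       
Gadget         11           33
Widget         29           87
Taking the value at position 1, column 'discount_x3' gives 87.

87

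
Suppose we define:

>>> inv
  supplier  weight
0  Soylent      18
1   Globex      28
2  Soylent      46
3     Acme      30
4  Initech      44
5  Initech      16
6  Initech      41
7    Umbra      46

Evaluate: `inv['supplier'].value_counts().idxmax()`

value_counts of supplier:
supplier
Initech    3
Soylent    2
Globex     1
Acme       1
Umbra      1
Name: count, dtype: int64
The label with the largest value is Initech.

Initech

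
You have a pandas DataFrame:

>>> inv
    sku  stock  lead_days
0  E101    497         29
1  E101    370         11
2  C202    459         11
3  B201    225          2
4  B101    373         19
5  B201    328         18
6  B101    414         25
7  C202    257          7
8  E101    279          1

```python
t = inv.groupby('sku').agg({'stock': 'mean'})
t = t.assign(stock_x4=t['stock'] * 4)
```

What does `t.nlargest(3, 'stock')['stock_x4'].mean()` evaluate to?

1511.33333333

group by sku, mean of stock:
      stock
sku        
B101  393.5
B201  276.5
C202  358.0
E101  382.0
add column stock_x4 = t['stock'] * 4:
      stock  stock_x4
sku                  
B101  393.5    1574.0
B201  276.5    1106.0
C202  358.0    1432.0
E101  382.0    1528.0
take 3 rows with largest stock:
      stock  stock_x4
sku                  
B101  393.5    1574.0
E101  382.0    1528.0
C202  358.0    1432.0
The mean of column 'stock_x4' is 1511.33333333.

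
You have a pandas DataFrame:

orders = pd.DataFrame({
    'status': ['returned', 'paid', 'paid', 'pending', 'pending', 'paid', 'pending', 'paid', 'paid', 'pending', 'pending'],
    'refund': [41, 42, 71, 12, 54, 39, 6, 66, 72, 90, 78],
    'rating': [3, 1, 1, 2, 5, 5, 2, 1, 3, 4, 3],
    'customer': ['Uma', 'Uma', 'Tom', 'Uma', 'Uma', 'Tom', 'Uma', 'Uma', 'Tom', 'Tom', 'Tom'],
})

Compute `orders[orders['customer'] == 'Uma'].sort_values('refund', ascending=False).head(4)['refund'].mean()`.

filter rows where customer == 'Uma':
     status  refund  rating customer
0  returned      41       3      Uma
1      paid      42       1      Uma
3   pending      12       2      Uma
4   pending      54       5      Uma
6   pending       6       2      Uma
7      paid      66       1      Uma
sort by refund descending:
     status  refund  rating customer
7      paid      66       1      Uma
4   pending      54       5      Uma
1      paid      42       1      Uma
0  returned      41       3      Uma
3   pending      12       2      Uma
6   pending       6       2      Uma
take first 4 rows:
     status  refund  rating customer
7      paid      66       1      Uma
4   pending      54       5      Uma
1      paid      42       1      Uma
0  returned      41       3      Uma
So mean() = 50.75.

50.75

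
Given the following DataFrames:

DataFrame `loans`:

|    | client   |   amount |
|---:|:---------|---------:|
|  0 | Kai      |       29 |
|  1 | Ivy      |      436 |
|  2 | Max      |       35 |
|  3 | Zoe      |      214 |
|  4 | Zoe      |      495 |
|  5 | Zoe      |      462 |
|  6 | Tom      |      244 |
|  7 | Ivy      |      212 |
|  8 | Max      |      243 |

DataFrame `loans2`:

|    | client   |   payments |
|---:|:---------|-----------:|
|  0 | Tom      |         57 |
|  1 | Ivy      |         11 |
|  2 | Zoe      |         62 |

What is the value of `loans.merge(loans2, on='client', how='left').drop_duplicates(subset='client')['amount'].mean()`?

191.6

merge on 'client' (how='left') → 9 rows:
  client  amount  payments
0    Kai      29       NaN
1    Ivy     436      11.0
2    Max      35       NaN
3    Zoe     214      62.0
4    Zoe     495      62.0
5    Zoe     462      62.0
6    Tom     244      57.0
7    Ivy     212      11.0
8    Max     243       NaN
drop duplicate client (keep=first):
  client  amount  payments
0    Kai      29       NaN
1    Ivy     436      11.0
2    Max      35       NaN
3    Zoe     214      62.0
6    Tom     244      57.0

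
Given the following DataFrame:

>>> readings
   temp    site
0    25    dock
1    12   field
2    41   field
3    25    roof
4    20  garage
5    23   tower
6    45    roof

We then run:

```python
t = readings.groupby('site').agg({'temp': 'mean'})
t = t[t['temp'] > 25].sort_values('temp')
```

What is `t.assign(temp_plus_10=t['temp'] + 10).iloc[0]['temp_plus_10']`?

36.5

group by site, mean of temp:
        temp
site        
dock    25.0
field   26.5
garage  20.0
roof    35.0
tower   23.0
filter rows where temp > 25:
       temp
site       
field  26.5
roof   35.0
sort by temp:
       temp
site       
field  26.5
roof   35.0
add column temp_plus_10 = t['temp'] + 10:
       temp  temp_plus_10
site                     
field  26.5          36.5
roof   35.0          45.0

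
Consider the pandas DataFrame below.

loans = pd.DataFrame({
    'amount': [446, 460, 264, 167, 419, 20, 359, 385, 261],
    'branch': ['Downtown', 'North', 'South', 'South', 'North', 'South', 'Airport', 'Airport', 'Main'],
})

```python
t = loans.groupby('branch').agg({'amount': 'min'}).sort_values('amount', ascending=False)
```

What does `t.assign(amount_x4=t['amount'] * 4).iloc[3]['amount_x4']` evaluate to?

1044

group by branch, min of amount:
          amount
branch          
Airport      359
Downtown     446
Main         261
North        419
South         20
sort by amount descending:
          amount
branch          
Downtown     446
North        419
Airport      359
Main         261
South         20
add column amount_x4 = t['amount'] * 4:
          amount  amount_x4
branch                     
Downtown     446       1784
North        419       1676
Airport      359       1436
Main         261       1044
South         20         80
Finally, value at position 3, column 'amount_x4' = 1044.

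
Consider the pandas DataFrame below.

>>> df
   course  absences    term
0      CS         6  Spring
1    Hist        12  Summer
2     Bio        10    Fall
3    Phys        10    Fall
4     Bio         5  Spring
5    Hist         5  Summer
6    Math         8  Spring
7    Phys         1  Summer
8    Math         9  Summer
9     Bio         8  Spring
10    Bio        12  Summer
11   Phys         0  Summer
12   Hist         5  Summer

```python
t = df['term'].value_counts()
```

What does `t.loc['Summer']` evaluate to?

value_counts of term:
term
Summer    7
Spring    4
Fall      2
Name: count, dtype: int64
Then the value at index 'Summer': 7

7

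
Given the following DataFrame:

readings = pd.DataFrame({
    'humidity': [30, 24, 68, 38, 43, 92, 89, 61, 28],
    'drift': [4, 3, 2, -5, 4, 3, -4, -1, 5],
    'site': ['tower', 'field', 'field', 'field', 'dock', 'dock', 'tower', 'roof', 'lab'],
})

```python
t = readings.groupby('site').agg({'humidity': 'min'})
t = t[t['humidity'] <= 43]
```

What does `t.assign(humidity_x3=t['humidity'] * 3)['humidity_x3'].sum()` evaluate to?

375

group by site, min of humidity:
       humidity
site           
dock         43
field        24
lab          28
roof         61
tower        30
filter rows where humidity <= 43:
       humidity
site           
dock         43
field        24
lab          28
tower        30
add column humidity_x3 = t['humidity'] * 3:
       humidity  humidity_x3
site                        
dock         43          129
field        24           72
lab          28           84
tower        30           90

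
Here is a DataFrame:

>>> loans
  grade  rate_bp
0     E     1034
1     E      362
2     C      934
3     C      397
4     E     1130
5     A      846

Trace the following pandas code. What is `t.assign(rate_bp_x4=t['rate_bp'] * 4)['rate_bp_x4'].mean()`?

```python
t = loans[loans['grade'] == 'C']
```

filter rows where grade == 'C':
  grade  rate_bp
2     C      934
3     C      397
add column rate_bp_x4 = t['rate_bp'] * 4:
  grade  rate_bp  rate_bp_x4
2     C      934        3736
3     C      397        1588
mean of column 'rate_bp_x4' → 2662.0

2662.0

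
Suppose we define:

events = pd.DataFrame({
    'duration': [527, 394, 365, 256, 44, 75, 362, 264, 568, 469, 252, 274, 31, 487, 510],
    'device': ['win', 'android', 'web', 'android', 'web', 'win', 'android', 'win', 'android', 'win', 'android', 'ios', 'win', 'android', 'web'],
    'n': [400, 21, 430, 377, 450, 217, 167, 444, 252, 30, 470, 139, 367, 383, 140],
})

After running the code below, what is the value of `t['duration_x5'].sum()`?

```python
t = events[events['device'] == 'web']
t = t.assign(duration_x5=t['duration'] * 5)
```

4595

filter rows where device == 'web':
    duration device    n
2        365    web  430
4         44    web  450
14       510    web  140
add column duration_x5 = t['duration'] * 5:
    duration device    n  duration_x5
2        365    web  430         1825
4         44    web  450          220
14       510    web  140         2550
Finally, sum of column 'duration_x5' = 4595.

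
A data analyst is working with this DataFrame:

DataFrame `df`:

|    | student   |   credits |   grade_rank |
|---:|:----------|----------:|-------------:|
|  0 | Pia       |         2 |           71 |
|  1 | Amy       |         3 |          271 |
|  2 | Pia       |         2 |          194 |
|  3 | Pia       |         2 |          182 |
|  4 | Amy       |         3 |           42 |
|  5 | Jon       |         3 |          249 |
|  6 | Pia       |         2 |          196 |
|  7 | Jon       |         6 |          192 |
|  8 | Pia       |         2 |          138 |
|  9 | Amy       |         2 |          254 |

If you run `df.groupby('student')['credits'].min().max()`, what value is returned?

group by student, min of credits:
student
Amy    2
Jon    3
Pia    2
Name: credits, dtype: int64
Taking the max of the resulting series gives 3.

3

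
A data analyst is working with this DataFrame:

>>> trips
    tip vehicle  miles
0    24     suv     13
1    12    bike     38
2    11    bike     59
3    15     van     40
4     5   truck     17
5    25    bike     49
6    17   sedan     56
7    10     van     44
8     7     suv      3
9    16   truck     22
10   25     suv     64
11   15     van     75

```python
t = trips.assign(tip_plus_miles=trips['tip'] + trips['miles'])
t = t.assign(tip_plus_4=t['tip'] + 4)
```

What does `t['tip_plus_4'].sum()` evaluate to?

230

add column tip_plus_miles = trips['tip'] + trips['miles']:
    tip vehicle  miles  tip_plus_miles
0    24     suv     13              37
1    12    bike     38              50
2    11    bike     59              70
3    15     van     40              55
4     5   truck     17              22
5    25    bike     49              74
6    17   sedan     56              73
7    10     van     44              54
8     7     suv      3              10
9    16   truck     22              38
10   25     suv     64              89
11   15     van     75              90
add column tip_plus_4 = t['tip'] + 4:
    tip vehicle  miles  tip_plus_miles  tip_plus_4
0    24     suv     13              37          28
1    12    bike     38              50          16
2    11    bike     59              70          15
3    15     van     40              55          19
4     5   truck     17              22           9
5    25    bike     49              74          29
6    17   sedan     56              73          21
7    10     van     44              54          14
8     7     suv      3              10          11
9    16   truck     22              38          20
10   25     suv     64              89          29
11   15     van     75              90          19
Finally, sum of column 'tip_plus_4' = 230.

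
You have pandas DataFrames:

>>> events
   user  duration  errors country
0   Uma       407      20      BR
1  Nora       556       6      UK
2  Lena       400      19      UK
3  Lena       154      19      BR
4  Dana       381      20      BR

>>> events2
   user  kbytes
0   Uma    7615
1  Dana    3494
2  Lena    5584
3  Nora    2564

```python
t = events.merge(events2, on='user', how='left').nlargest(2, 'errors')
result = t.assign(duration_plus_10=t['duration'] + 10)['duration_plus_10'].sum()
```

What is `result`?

merge on 'user' (how='left') → 5 rows:
   user  duration  errors country  kbytes
0   Uma       407      20      BR    7615
1  Nora       556       6      UK    2564
2  Lena       400      19      UK    5584
3  Lena       154      19      BR    5584
4  Dana       381      20      BR    3494
take 2 rows with largest errors:
   user  duration  errors country  kbytes
0   Uma       407      20      BR    7615
4  Dana       381      20      BR    3494
add column duration_plus_10 = t['duration'] + 10:
   user  duration  errors country  kbytes  duration_plus_10
0   Uma       407      20      BR    7615               417
4  Dana       381      20      BR    3494               391

808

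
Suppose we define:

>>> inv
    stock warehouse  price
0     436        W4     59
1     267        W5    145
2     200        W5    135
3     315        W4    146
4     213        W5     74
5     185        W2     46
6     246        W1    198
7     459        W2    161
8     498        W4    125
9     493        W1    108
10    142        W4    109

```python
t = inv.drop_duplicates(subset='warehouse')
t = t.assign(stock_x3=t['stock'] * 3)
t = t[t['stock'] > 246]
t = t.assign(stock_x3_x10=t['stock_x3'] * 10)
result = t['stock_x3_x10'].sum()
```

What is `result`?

21090

drop duplicate warehouse (keep=first):
   stock warehouse  price
0    436        W4     59
1    267        W5    145
5    185        W2     46
6    246        W1    198
add column stock_x3 = t['stock'] * 3:
   stock warehouse  price  stock_x3
0    436        W4     59      1308
1    267        W5    145       801
5    185        W2     46       555
6    246        W1    198       738
filter rows where stock > 246:
   stock warehouse  price  stock_x3
0    436        W4     59      1308
1    267        W5    145       801
add column stock_x3_x10 = t['stock_x3'] * 10:
   stock warehouse  price  stock_x3  stock_x3_x10
0    436        W4     59      1308         13080
1    267        W5    145       801          8010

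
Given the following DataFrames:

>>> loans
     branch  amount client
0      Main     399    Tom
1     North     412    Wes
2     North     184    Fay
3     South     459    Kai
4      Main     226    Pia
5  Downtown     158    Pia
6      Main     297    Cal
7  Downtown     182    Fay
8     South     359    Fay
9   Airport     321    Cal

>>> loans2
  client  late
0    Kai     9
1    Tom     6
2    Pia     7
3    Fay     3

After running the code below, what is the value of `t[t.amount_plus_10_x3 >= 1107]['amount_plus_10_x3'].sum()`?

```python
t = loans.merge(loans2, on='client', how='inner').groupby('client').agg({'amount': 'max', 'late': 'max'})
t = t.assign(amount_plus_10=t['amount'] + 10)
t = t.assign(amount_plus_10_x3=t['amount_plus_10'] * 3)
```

merge on 'client' (how='inner') → 7 rows:
     branch  amount client  late
0      Main     399    Tom     6
1     North     184    Fay     3
2     South     459    Kai     9
3      Main     226    Pia     7
4  Downtown     158    Pia     7
5  Downtown     182    Fay     3
6     South     359    Fay     3
group by client: max(amount), max(late):
        amount  late
client              
Fay        359     3
Kai        459     9
Pia        226     7
Tom        399     6
add column amount_plus_10 = t['amount'] + 10:
        amount  late  amount_plus_10
client                              
Fay        359     3             369
Kai        459     9             469
Pia        226     7             236
Tom        399     6             409
add column amount_plus_10_x3 = t['amount_plus_10'] * 3:
        amount  late  amount_plus_10  amount_plus_10_x3
client                                                 
Fay        359     3             369               1107
Kai        459     9             469               1407
Pia        226     7             236                708
Tom        399     6             409               1227
filter rows where amount_plus_10_x3 >= 1107:
        amount  late  amount_plus_10  amount_plus_10_x3
client                                                 
Fay        359     3             369               1107
Kai        459     9             469               1407
Tom        399     6             409               1227
Reading off the sum of column 'amount_plus_10_x3', we get 3741.

3741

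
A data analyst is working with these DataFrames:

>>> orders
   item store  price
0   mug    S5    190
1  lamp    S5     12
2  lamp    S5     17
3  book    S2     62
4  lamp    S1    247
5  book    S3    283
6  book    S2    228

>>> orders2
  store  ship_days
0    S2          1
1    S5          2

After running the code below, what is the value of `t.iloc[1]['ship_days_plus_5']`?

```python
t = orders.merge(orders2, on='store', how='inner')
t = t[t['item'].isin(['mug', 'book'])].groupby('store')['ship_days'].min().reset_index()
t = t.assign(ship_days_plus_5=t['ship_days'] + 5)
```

7

merge on 'store' (how='inner') → 5 rows:
   item store  price  ship_days
0   mug    S5    190          2
1  lamp    S5     12          2
2  lamp    S5     17          2
3  book    S2     62          1
4  book    S2    228          1
filter rows where item in ['mug', 'book']:
   item store  price  ship_days
0   mug    S5    190          2
3  book    S2     62          1
4  book    S2    228          1
group by store, min of ship_days:
store
S2    1
S5    2
Name: ship_days, dtype: int64
reset_index():
  store  ship_days
0    S2          1
1    S5          2
add column ship_days_plus_5 = t['ship_days'] + 5:
  store  ship_days  ship_days_plus_5
0    S2          1                 6
1    S5          2                 7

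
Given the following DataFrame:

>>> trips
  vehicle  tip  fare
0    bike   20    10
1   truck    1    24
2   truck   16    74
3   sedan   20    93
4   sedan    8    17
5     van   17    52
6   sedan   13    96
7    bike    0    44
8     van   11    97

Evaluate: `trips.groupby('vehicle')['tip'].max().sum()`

group by vehicle, max of tip:
vehicle
bike     20
sedan    20
truck    16
van      17
Name: tip, dtype: int64
The sum of the resulting series is 73.

73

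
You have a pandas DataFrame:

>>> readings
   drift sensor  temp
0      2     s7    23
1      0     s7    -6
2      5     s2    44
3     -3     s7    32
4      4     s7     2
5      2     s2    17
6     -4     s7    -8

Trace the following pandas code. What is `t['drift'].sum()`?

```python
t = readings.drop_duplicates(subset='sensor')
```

drop duplicate sensor (keep=first):
   drift sensor  temp
0      2     s7    23
2      5     s2    44
Reading off the sum of column 'drift', we get 7.

7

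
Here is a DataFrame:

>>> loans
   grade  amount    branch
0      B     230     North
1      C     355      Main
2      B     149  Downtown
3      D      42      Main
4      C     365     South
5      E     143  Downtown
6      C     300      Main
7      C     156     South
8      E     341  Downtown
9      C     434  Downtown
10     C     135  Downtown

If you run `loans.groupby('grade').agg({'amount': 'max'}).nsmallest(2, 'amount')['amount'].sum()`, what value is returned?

group by grade, max of amount:
       amount
grade        
B         230
C         434
D          42
E         341
take 2 rows with smallest amount:
       amount
grade        
D          42
B         230
Then the sum of column 'amount': 272

272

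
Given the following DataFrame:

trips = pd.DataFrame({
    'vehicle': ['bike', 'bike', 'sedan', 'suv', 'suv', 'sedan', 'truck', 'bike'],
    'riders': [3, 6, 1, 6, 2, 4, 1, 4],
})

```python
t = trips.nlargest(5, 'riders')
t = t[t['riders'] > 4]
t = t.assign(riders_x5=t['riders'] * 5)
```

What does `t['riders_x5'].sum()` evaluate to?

take 5 rows with largest riders:
  vehicle  riders
1    bike       6
3     suv       6
5   sedan       4
7    bike       4
0    bike       3
filter rows where riders > 4:
  vehicle  riders
1    bike       6
3     suv       6
add column riders_x5 = t['riders'] * 5:
  vehicle  riders  riders_x5
1    bike       6         30
3     suv       6         30

60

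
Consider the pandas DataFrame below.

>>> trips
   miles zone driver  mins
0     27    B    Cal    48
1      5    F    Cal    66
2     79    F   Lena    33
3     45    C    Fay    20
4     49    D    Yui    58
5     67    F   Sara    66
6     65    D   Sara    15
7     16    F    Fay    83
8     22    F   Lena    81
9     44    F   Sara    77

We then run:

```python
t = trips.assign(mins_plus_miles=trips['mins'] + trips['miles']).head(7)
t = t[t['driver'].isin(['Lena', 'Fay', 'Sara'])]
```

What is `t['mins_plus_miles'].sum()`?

add column mins_plus_miles = trips['mins'] + trips['miles']:
   miles zone driver  mins  mins_plus_miles
0     27    B    Cal    48               75
1      5    F    Cal    66               71
2     79    F   Lena    33              112
3     45    C    Fay    20               65
4     49    D    Yui    58              107
5     67    F   Sara    66              133
6     65    D   Sara    15               80
7     16    F    Fay    83               99
8     22    F   Lena    81              103
9     44    F   Sara    77              121
take first 7 rows:
   miles zone driver  mins  mins_plus_miles
0     27    B    Cal    48               75
1      5    F    Cal    66               71
2     79    F   Lena    33              112
3     45    C    Fay    20               65
4     49    D    Yui    58              107
5     67    F   Sara    66              133
6     65    D   Sara    15               80
filter rows where driver in ['Lena', 'Fay', 'Sara']:
   miles zone driver  mins  mins_plus_miles
2     79    F   Lena    33              112
3     45    C    Fay    20               65
5     67    F   Sara    66              133
6     65    D   Sara    15               80
Then the sum of column 'mins_plus_miles': 390

390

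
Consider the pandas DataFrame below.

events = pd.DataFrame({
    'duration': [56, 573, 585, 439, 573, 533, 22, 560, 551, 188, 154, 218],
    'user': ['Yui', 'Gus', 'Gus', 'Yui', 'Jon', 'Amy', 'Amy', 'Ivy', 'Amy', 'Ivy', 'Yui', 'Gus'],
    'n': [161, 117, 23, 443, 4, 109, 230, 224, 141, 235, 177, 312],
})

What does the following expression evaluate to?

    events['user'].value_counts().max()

3

value_counts of user:
user
Yui    3
Gus    3
Amy    3
Ivy    2
Jon    1
Name: count, dtype: int64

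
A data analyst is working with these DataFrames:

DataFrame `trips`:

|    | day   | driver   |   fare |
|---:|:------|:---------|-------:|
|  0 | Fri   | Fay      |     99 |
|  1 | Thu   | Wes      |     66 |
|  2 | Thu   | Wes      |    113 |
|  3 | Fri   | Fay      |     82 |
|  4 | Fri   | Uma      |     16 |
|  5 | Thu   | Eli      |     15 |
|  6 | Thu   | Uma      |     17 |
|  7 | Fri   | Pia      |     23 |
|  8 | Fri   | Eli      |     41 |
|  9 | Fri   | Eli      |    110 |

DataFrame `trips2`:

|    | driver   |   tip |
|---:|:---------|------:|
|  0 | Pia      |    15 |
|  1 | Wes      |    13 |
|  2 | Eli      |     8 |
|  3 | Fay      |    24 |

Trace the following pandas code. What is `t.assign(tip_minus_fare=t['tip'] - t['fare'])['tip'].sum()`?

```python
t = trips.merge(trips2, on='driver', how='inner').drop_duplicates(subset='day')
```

37

merge on 'driver' (how='inner') → 8 rows:
   day driver  fare  tip
0  Fri    Fay    99   24
1  Thu    Wes    66   13
2  Thu    Wes   113   13
3  Fri    Fay    82   24
4  Thu    Eli    15    8
5  Fri    Pia    23   15
6  Fri    Eli    41    8
7  Fri    Eli   110    8
drop duplicate day (keep=first):
   day driver  fare  tip
0  Fri    Fay    99   24
1  Thu    Wes    66   13
add column tip_minus_fare = t['tip'] - t['fare']:
   day driver  fare  tip  tip_minus_fare
0  Fri    Fay    99   24             -75
1  Thu    Wes    66   13             -53
So sum() = 37.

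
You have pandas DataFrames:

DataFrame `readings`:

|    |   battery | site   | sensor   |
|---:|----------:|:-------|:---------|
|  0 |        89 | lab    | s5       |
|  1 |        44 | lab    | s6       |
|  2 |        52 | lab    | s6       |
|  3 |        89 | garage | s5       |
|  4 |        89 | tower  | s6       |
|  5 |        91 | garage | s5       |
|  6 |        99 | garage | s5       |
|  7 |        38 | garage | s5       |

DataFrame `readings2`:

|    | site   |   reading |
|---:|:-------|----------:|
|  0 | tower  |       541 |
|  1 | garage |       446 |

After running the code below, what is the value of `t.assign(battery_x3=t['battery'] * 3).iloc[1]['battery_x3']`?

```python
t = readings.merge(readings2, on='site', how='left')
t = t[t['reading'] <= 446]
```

273

merge on 'site' (how='left') → 8 rows:
   battery    site sensor  reading
0       89     lab     s5      NaN
1       44     lab     s6      NaN
2       52     lab     s6      NaN
3       89  garage     s5    446.0
4       89   tower     s6    541.0
5       91  garage     s5    446.0
6       99  garage     s5    446.0
7       38  garage     s5    446.0
filter rows where reading <= 446:
   battery    site sensor  reading
3       89  garage     s5    446.0
5       91  garage     s5    446.0
6       99  garage     s5    446.0
7       38  garage     s5    446.0
add column battery_x3 = t['battery'] * 3:
   battery    site sensor  reading  battery_x3
3       89  garage     s5    446.0         267
5       91  garage     s5    446.0         273
6       99  garage     s5    446.0         297
7       38  garage     s5    446.0         114
So iloc[1]['battery_x3'] = 273.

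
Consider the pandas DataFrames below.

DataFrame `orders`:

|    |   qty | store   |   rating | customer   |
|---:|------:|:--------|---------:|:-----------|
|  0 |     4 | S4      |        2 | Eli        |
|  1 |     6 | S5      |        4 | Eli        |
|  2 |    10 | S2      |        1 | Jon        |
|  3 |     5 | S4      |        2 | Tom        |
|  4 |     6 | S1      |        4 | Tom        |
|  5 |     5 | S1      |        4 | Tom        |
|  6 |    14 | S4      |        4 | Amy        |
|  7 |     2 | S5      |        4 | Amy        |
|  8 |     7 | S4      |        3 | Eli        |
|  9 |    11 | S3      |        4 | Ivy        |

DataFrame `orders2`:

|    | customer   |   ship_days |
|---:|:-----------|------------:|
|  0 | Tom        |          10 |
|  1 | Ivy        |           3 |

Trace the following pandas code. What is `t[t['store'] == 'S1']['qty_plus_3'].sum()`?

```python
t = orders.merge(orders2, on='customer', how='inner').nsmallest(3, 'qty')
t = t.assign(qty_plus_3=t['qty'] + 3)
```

merge on 'customer' (how='inner') → 4 rows:
   qty store  rating customer  ship_days
0    5    S4       2      Tom         10
1    6    S1       4      Tom         10
2    5    S1       4      Tom         10
3   11    S3       4      Ivy          3
take 3 rows with smallest qty:
   qty store  rating customer  ship_days
0    5    S4       2      Tom         10
2    5    S1       4      Tom         10
1    6    S1       4      Tom         10
add column qty_plus_3 = t['qty'] + 3:
   qty store  rating customer  ship_days  qty_plus_3
0    5    S4       2      Tom         10           8
2    5    S1       4      Tom         10           8
1    6    S1       4      Tom         10           9
filter rows where store == 'S1':
   qty store  rating customer  ship_days  qty_plus_3
2    5    S1       4      Tom         10           8
1    6    S1       4      Tom         10           9
Reading off the sum of column 'qty_plus_3', we get 17.

17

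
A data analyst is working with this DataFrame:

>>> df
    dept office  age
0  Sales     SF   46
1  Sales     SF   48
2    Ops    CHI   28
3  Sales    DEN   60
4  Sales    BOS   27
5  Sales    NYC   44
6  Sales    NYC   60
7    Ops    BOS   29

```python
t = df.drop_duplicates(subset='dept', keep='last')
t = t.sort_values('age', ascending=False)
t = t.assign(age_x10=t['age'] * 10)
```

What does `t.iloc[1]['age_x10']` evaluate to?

drop duplicate dept (keep=last):
    dept office  age
6  Sales    NYC   60
7    Ops    BOS   29
sort by age descending:
    dept office  age
6  Sales    NYC   60
7    Ops    BOS   29
add column age_x10 = t['age'] * 10:
    dept office  age  age_x10
6  Sales    NYC   60      600
7    Ops    BOS   29      290

290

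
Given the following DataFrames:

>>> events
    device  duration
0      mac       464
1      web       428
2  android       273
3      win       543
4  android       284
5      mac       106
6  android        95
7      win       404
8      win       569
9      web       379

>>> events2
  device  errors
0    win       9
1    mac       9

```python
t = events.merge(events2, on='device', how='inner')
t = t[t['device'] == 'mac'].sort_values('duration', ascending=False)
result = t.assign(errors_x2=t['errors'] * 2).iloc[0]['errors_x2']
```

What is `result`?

merge on 'device' (how='inner') → 5 rows:
  device  duration  errors
0    mac       464       9
1    win       543       9
2    mac       106       9
3    win       404       9
4    win       569       9
filter rows where device == 'mac':
  device  duration  errors
0    mac       464       9
2    mac       106       9
sort by duration descending:
  device  duration  errors
0    mac       464       9
2    mac       106       9
add column errors_x2 = t['errors'] * 2:
  device  duration  errors  errors_x2
0    mac       464       9         18
2    mac       106       9         18
Then the value at position 0, column 'errors_x2': 18

18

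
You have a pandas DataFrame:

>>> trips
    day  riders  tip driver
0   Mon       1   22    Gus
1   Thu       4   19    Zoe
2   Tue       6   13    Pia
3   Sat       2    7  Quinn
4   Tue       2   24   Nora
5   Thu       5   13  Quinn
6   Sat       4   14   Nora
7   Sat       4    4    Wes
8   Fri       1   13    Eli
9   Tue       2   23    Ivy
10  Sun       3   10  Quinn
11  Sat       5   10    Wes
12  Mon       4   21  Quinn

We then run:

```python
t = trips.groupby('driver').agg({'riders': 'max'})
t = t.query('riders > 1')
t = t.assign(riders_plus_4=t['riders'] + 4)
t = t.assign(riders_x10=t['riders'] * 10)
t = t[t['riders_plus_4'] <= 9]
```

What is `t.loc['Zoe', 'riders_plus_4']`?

8

group by driver, max of riders:
        riders
driver        
Eli          1
Gus          1
Ivy          2
Nora         4
Pia          6
Quinn        5
Wes          5
Zoe          4
filter rows where riders > 1:
        riders
driver        
Ivy          2
Nora         4
Pia          6
Quinn        5
Wes          5
Zoe          4
add column riders_plus_4 = t['riders'] + 4:
        riders  riders_plus_4
driver                       
Ivy          2              6
Nora         4              8
Pia          6             10
Quinn        5              9
Wes          5              9
Zoe          4              8
add column riders_x10 = t['riders'] * 10:
        riders  riders_plus_4  riders_x10
driver                                   
Ivy          2              6          20
Nora         4              8          40
Pia          6             10          60
Quinn        5              9          50
Wes          5              9          50
Zoe          4              8          40
filter rows where riders_plus_4 <= 9:
        riders  riders_plus_4  riders_x10
driver                                   
Ivy          2              6          20
Nora         4              8          40
Quinn        5              9          50
Wes          5              9          50
Zoe          4              8          40
Finally, value at row 'Zoe', column 'riders_plus_4' = 8.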